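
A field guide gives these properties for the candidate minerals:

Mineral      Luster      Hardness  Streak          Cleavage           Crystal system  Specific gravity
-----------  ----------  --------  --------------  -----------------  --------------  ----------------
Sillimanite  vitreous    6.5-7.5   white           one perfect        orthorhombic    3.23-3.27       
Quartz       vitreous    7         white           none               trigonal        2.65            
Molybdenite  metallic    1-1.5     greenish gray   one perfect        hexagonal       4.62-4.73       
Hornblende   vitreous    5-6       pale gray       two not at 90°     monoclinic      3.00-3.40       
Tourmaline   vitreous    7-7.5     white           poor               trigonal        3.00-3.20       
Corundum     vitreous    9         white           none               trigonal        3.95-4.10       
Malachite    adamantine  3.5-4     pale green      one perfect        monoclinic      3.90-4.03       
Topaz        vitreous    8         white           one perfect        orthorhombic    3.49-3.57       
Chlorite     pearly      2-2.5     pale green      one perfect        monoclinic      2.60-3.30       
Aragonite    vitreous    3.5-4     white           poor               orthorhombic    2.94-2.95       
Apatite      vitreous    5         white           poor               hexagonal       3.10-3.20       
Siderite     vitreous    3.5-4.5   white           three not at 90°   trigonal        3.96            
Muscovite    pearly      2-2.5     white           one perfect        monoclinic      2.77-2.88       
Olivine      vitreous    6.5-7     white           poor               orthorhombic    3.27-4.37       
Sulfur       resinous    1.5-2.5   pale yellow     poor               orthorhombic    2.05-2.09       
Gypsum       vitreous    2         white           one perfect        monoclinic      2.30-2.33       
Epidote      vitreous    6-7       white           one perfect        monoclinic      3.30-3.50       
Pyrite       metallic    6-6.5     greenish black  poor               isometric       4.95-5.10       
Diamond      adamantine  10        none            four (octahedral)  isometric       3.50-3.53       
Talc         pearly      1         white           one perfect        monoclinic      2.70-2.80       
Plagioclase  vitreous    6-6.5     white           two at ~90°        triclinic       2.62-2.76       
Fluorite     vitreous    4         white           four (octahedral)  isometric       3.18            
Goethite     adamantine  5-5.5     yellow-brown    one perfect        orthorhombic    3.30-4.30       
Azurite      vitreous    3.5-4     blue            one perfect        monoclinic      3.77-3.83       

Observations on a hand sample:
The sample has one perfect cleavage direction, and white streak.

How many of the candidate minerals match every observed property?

6

One perfect cleavage direction — only Sillimanite, Molybdenite, Malachite, Topaz, Chlorite, Muscovite, Gypsum, Epidote, Talc, Goethite, Azurite remain.
White streak excludes Molybdenite, Malachite, Chlorite, Goethite, Azurite.
Consistent with every observation: Epidote, Gypsum, Muscovite, Sillimanite, Talc, Topaz.
That is 6 minerals.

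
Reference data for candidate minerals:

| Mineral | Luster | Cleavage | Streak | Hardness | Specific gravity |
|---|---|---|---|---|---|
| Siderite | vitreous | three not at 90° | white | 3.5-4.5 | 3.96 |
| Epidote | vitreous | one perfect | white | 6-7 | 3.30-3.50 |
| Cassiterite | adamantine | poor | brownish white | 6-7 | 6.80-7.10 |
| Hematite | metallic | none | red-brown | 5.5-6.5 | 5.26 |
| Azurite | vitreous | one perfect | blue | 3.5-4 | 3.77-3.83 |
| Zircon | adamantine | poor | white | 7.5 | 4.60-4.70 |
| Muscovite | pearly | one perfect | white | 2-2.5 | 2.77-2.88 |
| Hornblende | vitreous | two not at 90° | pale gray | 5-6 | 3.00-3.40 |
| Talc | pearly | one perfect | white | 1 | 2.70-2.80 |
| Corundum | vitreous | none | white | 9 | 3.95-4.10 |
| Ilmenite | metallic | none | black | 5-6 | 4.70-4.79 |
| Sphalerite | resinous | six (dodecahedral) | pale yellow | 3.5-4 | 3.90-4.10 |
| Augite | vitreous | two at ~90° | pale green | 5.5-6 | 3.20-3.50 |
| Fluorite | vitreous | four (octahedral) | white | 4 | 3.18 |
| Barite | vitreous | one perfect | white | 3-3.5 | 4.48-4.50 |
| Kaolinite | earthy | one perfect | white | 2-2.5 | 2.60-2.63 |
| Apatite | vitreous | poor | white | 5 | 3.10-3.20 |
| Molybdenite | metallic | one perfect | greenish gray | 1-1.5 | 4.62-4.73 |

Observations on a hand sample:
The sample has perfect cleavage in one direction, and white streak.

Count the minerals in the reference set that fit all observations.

Perfect cleavage in one direction: leaves Epidote, Azurite, Muscovite, Talc, Barite, Kaolinite, Molybdenite.
White streak eliminates Azurite, Molybdenite.
The minerals that satisfy all observations are Barite, Epidote, Kaolinite, Muscovite, Talc.
That is 5 minerals.

5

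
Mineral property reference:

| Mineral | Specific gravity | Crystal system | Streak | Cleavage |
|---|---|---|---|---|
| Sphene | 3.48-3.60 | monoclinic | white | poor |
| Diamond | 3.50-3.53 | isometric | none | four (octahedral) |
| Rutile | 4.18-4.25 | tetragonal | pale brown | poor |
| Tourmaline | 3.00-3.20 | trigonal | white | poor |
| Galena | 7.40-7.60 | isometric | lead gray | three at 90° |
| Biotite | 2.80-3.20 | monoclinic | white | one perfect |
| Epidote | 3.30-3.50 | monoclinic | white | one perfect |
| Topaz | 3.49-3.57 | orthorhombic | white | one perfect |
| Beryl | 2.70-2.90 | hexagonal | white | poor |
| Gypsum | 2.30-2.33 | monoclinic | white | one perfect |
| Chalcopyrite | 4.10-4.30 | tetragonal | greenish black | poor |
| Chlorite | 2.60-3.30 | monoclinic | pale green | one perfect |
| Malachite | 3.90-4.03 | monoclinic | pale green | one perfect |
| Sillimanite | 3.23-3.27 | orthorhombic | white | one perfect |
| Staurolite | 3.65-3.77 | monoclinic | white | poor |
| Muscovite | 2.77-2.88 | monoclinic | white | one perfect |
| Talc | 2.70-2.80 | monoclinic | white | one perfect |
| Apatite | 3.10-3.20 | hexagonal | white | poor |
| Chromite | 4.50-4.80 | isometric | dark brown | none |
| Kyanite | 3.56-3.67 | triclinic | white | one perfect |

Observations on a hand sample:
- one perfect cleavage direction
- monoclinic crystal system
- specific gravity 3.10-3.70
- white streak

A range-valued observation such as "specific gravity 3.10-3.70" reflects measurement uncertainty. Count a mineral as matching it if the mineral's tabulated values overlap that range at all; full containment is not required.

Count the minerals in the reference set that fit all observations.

One perfect cleavage direction — only Biotite, Epidote, Topaz, Gypsum, Chlorite, Malachite, Sillimanite, Muscovite, Talc, Kyanite remain.
Monoclinic crystal system excludes Topaz, Sillimanite, Kyanite.
Specific gravity 3.10-3.70 — narrows the field to Biotite, Epidote, Chlorite.
White streak is inconsistent with Chlorite.
Remaining candidates: Biotite, Epidote.
That is 2 minerals.

2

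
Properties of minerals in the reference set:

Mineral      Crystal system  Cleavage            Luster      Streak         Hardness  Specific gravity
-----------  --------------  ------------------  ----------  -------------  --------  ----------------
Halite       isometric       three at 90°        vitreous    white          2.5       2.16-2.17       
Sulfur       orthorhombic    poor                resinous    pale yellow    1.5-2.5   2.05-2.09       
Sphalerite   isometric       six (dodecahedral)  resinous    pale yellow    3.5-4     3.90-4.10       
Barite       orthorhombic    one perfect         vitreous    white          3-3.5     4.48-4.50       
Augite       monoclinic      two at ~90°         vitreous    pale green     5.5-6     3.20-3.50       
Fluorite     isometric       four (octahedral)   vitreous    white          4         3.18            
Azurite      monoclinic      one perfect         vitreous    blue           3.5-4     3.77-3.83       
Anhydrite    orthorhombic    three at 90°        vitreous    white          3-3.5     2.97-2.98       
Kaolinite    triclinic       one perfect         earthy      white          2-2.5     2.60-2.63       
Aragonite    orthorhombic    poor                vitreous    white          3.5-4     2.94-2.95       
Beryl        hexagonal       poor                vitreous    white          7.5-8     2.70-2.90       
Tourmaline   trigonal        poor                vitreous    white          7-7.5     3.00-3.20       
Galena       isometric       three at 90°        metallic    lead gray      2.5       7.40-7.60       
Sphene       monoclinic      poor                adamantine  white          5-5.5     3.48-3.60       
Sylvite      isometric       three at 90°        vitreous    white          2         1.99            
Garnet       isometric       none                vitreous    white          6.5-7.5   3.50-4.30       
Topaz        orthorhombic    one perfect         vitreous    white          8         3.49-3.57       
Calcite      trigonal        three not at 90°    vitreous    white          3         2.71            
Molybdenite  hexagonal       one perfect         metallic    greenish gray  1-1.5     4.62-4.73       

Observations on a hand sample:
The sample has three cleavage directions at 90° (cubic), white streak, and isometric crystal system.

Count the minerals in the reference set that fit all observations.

Three cleavage directions at 90° (cubic) — leaves Halite, Anhydrite, Galena, Sylvite.
White streak is inconsistent with Galena.
Isometric crystal system eliminates Anhydrite.
Remaining candidates: Halite, Sylvite.
That is 2 minerals.

2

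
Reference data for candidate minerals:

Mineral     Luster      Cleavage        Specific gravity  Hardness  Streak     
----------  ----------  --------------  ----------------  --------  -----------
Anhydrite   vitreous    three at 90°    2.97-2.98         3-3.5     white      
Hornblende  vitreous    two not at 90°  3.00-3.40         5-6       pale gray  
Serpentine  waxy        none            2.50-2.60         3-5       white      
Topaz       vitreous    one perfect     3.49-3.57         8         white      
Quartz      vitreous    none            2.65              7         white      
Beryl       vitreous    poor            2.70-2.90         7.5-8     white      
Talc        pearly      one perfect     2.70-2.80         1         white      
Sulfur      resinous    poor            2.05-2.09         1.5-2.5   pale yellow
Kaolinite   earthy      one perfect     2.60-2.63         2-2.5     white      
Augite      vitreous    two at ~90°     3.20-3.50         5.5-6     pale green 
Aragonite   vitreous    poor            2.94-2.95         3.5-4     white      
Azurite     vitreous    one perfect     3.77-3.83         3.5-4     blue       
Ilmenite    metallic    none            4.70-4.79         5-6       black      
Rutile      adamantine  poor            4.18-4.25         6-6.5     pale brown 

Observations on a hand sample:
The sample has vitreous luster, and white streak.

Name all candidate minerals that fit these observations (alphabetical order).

Anhydrite, Aragonite, Beryl, Quartz, Topaz

Vitreous luster eliminates Serpentine, Talc, Sulfur, Kaolinite, Ilmenite, Rutile.
White streak rules out Hornblende, Augite, Azurite.
The minerals that satisfy all observations are Anhydrite, Aragonite, Beryl, Quartz, Topaz.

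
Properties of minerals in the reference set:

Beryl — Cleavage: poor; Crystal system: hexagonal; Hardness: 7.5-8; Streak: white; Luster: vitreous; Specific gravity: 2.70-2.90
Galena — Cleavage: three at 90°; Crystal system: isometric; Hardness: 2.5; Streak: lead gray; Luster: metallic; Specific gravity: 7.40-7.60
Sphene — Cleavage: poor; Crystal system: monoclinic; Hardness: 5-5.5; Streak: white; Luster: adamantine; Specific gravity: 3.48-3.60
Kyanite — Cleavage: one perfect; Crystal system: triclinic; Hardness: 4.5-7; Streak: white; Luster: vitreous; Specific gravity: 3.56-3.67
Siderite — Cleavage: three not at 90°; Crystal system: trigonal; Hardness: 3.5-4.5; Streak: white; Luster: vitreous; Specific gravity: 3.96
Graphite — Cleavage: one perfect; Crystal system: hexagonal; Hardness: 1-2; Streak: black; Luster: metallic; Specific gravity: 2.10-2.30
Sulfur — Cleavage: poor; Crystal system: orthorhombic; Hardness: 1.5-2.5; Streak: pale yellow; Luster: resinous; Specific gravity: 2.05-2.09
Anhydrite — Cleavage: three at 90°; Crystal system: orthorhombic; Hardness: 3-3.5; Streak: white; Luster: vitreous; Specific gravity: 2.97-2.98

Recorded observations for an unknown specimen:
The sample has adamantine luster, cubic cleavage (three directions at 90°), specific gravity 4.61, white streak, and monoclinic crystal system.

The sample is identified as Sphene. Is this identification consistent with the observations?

Inconsistent

Adamantine luster — matches Sphene (adamantine luster).
Cubic cleavage (three directions at 90°) — Sphene has cleavage poor; a mismatch.
Specific gravity 4.61 — Sphene has SG 3.48-3.60; a mismatch.
White streak — matches Sphene (white streak).
Monoclinic crystal system — matches Sphene (monoclinic system).
2 of the observed properties are inconsistent with Sphene.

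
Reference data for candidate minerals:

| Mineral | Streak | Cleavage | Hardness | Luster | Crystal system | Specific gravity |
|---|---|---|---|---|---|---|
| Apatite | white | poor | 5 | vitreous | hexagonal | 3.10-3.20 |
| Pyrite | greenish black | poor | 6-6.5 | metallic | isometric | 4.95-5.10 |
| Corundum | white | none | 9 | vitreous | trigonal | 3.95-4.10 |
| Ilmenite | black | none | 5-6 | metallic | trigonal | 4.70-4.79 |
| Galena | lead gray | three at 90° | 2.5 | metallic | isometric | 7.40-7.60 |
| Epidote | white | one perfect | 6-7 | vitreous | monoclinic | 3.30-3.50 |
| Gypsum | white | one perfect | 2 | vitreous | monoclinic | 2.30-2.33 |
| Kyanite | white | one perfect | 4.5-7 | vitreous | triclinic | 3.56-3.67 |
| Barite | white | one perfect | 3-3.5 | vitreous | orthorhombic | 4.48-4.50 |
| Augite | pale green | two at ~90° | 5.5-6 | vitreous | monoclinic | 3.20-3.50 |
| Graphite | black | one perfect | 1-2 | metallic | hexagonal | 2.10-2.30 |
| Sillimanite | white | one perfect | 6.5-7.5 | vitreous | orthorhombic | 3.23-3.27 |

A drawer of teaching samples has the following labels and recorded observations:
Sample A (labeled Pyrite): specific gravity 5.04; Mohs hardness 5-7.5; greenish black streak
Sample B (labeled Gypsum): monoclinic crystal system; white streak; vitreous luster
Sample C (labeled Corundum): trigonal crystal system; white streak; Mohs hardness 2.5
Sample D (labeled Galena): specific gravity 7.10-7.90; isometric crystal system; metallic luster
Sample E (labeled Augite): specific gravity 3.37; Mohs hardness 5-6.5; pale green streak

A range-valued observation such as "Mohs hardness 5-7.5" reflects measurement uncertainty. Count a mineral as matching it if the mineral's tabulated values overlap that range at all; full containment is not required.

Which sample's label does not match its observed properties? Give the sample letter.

Sample A: all recorded properties match Pyrite.
Sample B: all recorded properties match Gypsum.
Sample C: Corundum has hardness 9, but the record shows Mohs hardness 2.5 — this label is wrong.
Sample D: all recorded properties match Galena.
Sample E: all recorded properties match Augite.
Only sample C is inconsistent with its label.

C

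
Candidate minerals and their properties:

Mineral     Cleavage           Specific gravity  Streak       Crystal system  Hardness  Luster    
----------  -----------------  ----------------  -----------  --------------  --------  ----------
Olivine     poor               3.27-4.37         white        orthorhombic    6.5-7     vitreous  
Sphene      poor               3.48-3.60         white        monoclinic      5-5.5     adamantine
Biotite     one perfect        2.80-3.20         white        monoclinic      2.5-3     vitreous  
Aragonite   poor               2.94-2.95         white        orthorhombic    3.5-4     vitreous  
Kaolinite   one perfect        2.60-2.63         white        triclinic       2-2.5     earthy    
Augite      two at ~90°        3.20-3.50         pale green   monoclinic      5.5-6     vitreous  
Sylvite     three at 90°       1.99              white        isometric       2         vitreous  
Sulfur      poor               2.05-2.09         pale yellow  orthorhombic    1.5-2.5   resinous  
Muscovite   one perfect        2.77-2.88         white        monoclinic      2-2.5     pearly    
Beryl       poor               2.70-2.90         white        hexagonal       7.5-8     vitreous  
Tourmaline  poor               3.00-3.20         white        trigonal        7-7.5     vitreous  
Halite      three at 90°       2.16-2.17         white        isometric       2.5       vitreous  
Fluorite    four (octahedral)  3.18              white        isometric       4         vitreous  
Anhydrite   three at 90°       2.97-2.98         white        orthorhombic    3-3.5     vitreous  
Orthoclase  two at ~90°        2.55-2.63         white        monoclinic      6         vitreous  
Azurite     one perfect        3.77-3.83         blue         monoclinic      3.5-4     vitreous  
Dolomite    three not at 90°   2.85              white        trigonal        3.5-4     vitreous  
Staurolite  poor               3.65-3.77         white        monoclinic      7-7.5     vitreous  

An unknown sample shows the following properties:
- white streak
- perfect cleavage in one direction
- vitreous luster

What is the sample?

White streak is inconsistent with Augite, Sulfur, Azurite.
Perfect cleavage in one direction — only Biotite, Kaolinite, Muscovite remain.
Vitreous luster — narrows the field to Biotite.
The only mineral consistent with every observation is Biotite.

Biotite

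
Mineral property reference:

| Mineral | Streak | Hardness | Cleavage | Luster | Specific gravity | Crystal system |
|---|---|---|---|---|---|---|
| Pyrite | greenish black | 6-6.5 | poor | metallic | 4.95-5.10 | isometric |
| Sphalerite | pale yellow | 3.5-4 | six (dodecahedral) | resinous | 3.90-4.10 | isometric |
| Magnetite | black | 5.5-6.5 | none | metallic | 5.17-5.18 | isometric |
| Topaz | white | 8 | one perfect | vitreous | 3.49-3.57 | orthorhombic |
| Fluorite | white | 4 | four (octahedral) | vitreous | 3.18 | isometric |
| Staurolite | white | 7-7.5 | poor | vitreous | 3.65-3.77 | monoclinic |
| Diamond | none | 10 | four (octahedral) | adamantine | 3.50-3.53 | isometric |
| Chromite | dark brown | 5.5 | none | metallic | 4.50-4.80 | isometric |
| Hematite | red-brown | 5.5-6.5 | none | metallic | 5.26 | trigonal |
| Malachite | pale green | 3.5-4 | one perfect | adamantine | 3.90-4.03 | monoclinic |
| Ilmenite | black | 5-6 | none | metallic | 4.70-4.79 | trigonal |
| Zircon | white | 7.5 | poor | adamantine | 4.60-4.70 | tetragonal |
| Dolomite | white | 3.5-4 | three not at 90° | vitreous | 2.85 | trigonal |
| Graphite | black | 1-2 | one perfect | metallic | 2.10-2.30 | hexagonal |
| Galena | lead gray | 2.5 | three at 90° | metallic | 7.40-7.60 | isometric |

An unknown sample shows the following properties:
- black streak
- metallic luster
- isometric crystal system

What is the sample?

Black streak: only Magnetite, Ilmenite, Graphite remain.
Metallic luster: no further eliminations.
Isometric crystal system: narrows the field to Magnetite.
The only mineral consistent with every observation is Magnetite.

Magnetite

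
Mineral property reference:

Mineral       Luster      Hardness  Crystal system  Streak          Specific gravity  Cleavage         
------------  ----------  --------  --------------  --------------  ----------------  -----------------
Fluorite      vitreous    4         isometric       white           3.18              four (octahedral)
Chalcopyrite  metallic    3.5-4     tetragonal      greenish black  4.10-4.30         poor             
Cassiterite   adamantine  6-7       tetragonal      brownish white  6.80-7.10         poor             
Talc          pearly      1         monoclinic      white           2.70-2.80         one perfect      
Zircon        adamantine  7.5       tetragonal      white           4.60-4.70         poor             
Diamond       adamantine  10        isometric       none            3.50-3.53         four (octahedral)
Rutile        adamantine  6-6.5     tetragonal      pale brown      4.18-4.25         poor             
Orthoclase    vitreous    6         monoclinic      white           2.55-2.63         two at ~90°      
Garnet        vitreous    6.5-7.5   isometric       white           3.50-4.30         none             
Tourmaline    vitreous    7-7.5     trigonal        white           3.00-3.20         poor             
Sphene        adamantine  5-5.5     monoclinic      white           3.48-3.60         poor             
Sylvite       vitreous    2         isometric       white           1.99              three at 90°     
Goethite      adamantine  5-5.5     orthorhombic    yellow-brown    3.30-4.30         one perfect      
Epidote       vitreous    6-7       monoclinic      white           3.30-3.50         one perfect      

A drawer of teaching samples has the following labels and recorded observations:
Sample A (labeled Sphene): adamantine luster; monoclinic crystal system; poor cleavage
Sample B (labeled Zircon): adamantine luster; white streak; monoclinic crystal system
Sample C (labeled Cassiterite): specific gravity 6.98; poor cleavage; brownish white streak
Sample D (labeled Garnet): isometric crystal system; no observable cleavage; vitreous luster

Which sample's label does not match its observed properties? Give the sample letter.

Sample A: every observation is compatible with the reference values for Sphene.
Sample B: monoclinic crystal system is outside the reference for Zircon (tetragonal system) — mislabeled.
Sample C: every observation is compatible with the reference values for Cassiterite.
Sample D: every observation is compatible with the reference values for Garnet.
The mislabeled specimen is B.

B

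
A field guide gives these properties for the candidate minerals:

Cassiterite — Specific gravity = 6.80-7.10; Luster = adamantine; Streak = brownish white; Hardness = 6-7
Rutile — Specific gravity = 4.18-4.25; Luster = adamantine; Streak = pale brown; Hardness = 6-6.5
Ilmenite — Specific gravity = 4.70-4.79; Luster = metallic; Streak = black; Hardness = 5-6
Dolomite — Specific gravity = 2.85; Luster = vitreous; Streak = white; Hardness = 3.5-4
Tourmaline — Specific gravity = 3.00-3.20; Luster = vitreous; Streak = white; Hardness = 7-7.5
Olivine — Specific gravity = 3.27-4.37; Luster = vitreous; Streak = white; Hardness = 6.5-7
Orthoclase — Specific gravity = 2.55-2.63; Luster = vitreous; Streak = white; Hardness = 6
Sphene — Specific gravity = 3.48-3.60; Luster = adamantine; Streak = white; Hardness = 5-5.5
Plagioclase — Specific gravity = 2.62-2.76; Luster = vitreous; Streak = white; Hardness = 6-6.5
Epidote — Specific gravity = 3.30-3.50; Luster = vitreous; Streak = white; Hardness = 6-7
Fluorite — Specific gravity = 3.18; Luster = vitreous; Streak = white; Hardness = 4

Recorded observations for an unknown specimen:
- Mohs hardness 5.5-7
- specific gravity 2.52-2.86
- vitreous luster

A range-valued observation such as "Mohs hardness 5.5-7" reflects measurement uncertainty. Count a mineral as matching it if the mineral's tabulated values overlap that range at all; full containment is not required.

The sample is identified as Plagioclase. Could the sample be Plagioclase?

Yes

Mohs hardness 5.5-7 — agrees with Plagioclase (hardness 6-6.5).
Specific gravity 2.52-2.86 — agrees with Plagioclase (SG 2.62-2.76).
Vitreous luster — agrees with Plagioclase (vitreous luster).
All observations are consistent with the tabulated values for Plagioclase.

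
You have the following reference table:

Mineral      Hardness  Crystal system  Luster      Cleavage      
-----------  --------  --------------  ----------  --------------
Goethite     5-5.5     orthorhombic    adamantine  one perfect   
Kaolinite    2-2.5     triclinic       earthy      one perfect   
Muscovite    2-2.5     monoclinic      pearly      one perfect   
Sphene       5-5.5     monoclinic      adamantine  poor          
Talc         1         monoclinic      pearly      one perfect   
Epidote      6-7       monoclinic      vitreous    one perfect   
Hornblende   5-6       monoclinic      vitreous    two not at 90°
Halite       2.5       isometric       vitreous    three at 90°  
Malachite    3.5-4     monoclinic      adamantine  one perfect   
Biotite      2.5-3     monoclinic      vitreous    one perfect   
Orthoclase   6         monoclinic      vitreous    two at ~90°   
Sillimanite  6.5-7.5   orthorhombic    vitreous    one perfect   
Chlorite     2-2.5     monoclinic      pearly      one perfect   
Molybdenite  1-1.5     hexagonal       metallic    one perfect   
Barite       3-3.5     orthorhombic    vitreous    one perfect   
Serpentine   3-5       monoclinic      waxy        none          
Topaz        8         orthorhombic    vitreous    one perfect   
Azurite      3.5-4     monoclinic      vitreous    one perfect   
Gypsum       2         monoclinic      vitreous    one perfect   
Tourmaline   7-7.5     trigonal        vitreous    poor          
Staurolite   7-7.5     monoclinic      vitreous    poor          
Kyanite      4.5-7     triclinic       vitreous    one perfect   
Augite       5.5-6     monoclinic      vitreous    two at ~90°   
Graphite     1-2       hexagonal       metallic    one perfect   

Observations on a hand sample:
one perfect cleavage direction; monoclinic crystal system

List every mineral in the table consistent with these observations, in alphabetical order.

Azurite, Biotite, Chlorite, Epidote, Gypsum, Malachite, Muscovite, Talc

One perfect cleavage direction — leaves Goethite, Kaolinite, Muscovite, Talc, Epidote, Malachite, Biotite, Sillimanite, Chlorite, Molybdenite, Barite, Topaz, Azurite, Gypsum, Kyanite, Graphite.
Monoclinic crystal system — leaves Muscovite, Talc, Epidote, Malachite, Biotite, Chlorite, Azurite, Gypsum.
Remaining candidates: Azurite, Biotite, Chlorite, Epidote, Gypsum, Malachite, Muscovite, Talc.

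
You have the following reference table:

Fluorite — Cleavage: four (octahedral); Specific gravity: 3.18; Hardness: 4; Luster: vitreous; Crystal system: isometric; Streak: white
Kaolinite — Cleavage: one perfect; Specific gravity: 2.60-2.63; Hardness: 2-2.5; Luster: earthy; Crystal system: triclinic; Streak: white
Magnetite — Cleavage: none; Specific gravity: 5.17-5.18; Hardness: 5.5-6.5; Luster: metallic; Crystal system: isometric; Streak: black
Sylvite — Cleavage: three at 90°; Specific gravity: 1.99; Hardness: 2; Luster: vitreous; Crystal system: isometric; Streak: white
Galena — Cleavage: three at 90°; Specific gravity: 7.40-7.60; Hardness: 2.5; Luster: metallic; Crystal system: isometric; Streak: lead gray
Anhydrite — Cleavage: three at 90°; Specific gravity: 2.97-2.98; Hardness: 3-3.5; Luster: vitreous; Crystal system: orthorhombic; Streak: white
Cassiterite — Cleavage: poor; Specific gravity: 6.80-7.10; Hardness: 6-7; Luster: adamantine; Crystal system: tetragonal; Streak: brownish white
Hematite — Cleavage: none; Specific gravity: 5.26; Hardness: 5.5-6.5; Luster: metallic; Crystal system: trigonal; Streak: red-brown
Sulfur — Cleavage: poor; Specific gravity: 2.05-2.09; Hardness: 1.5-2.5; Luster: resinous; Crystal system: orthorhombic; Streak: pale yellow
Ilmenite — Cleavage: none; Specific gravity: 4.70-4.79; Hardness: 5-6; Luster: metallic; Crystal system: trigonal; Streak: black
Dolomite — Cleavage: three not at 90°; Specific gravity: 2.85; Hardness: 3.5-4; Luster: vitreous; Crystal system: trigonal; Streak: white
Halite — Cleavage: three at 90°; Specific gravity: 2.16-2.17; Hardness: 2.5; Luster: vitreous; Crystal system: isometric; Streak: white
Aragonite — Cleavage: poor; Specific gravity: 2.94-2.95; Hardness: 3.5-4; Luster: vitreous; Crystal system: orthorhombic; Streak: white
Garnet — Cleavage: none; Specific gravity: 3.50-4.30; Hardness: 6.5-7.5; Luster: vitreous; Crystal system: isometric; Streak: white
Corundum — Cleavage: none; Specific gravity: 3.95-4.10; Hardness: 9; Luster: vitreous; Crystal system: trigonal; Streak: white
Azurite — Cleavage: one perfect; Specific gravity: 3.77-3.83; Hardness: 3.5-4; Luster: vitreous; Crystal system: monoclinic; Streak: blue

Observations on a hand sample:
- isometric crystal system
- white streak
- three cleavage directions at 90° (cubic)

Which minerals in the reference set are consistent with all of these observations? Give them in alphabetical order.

Halite, Sylvite

Isometric crystal system — only Fluorite, Magnetite, Sylvite, Galena, Halite, Garnet remain.
White streak eliminates Magnetite, Galena.
Three cleavage directions at 90° (cubic) rules out Fluorite, Garnet.
Consistent with every observation: Halite, Sylvite.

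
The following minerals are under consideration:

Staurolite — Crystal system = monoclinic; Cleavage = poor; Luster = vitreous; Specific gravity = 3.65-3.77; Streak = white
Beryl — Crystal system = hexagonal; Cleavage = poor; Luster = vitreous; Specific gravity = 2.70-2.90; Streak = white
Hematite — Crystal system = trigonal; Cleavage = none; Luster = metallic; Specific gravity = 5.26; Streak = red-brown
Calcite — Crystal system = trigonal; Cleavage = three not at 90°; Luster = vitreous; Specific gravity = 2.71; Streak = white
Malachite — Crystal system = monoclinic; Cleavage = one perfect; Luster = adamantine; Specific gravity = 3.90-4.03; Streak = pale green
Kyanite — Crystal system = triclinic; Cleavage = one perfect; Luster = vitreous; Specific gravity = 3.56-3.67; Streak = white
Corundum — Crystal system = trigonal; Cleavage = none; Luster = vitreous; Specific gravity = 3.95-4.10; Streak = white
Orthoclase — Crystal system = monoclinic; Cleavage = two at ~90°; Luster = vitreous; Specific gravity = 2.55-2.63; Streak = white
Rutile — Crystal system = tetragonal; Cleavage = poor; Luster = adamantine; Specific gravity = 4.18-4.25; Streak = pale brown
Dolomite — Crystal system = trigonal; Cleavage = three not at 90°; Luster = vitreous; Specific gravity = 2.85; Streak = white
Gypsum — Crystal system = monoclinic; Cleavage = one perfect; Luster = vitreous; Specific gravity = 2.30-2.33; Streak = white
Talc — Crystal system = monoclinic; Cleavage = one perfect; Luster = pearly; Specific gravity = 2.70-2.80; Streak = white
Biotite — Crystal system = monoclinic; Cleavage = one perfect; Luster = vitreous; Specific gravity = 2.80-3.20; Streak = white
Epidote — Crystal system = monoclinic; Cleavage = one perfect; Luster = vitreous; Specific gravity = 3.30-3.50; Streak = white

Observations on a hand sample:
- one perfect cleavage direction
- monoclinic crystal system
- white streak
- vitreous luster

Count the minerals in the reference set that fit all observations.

One perfect cleavage direction: Malachite, Kyanite, Gypsum, Talc, Biotite, Epidote remain.
Monoclinic crystal system excludes Kyanite.
White streak rules out Malachite.
Vitreous luster excludes Talc.
The minerals that satisfy all observations are Biotite, Epidote, Gypsum.
That is 3 minerals.

3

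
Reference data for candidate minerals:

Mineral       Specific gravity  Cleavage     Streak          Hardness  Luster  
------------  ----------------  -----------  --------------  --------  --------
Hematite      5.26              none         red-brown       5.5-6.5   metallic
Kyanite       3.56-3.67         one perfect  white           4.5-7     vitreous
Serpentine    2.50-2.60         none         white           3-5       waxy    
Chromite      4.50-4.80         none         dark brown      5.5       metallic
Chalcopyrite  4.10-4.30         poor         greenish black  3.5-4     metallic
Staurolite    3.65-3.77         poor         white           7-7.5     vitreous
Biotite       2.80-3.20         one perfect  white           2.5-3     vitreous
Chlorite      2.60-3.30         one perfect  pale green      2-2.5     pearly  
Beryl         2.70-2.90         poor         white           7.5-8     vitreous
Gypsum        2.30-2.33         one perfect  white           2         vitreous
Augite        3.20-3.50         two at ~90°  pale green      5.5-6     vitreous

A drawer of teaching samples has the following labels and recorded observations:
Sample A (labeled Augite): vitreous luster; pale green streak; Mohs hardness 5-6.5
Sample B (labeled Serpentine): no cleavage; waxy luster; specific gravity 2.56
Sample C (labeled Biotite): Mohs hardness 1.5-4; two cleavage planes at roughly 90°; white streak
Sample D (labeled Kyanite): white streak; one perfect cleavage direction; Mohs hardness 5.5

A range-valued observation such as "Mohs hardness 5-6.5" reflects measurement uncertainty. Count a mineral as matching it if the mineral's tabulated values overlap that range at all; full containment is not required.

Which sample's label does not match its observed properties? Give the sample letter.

Sample A: every observation is compatible with the reference values for Augite.
Sample B: every observation is compatible with the reference values for Serpentine.
Sample C: Biotite has cleavage one perfect, but the record shows two cleavage planes at roughly 90° — this label is wrong.
Sample D: every observation is compatible with the reference values for Kyanite.
Only sample C is inconsistent with its label.

C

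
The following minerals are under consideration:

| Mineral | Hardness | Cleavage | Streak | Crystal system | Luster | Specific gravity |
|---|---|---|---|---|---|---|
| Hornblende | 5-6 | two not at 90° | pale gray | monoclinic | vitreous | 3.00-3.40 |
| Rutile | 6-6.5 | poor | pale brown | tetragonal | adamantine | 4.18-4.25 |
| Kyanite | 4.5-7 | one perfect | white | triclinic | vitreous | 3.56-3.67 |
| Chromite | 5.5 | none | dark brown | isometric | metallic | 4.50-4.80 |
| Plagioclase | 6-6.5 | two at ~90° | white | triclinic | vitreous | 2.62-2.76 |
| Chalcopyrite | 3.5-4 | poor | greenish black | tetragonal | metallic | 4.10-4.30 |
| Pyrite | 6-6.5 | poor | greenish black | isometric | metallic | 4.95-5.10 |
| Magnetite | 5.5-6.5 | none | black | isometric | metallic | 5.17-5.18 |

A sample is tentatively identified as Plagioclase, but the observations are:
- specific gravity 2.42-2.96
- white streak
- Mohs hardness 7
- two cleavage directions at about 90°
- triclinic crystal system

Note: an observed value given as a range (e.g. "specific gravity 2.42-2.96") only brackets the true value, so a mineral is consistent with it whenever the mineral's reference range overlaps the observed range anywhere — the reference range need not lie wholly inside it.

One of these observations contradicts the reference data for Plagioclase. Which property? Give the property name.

Specific gravity 2.42-2.96: Plagioclase has SG 2.62-2.76 — consistent.
White streak: Plagioclase has white streak — consistent.
Mohs hardness 7: Plagioclase has hardness 6-6.5 — outside the reference range.
Two cleavage directions at about 90°: Plagioclase has cleavage two at ~90° — consistent.
Triclinic crystal system: Plagioclase has triclinic system — consistent.
The hardness is the one property that does not fit.

hardness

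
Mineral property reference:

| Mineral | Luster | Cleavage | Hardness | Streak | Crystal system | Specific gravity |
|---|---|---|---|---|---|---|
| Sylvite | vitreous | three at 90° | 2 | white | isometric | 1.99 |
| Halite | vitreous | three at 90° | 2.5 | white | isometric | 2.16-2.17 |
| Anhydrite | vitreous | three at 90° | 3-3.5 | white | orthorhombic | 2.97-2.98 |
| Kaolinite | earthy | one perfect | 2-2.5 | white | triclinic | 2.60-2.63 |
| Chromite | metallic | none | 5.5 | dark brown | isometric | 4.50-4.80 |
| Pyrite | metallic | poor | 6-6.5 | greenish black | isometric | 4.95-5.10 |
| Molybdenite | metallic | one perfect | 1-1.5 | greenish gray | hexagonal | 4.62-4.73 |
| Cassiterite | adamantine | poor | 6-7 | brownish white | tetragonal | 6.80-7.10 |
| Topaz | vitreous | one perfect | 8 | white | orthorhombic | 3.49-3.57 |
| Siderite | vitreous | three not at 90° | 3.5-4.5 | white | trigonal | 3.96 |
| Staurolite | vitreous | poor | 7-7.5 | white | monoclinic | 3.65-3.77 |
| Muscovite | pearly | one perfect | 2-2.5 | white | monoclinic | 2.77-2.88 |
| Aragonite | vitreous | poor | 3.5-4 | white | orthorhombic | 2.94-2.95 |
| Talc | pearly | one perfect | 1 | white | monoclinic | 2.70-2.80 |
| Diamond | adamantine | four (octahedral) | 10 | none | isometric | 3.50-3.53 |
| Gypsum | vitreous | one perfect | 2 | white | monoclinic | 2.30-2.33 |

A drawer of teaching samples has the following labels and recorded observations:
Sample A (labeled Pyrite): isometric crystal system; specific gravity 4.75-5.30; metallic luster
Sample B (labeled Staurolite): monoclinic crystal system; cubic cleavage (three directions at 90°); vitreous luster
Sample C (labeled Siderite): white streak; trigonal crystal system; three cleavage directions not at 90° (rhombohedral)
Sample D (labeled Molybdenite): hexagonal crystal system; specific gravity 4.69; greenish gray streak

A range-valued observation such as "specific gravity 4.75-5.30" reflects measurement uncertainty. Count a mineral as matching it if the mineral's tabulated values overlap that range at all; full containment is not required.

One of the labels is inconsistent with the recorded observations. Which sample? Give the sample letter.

Sample A: observations are consistent with Pyrite.
Sample B: cubic cleavage (three directions at 90°) is outside the reference for Staurolite (cleavage poor) — mislabeled.
Sample C: observations are consistent with Siderite.
Sample D: observations are consistent with Molybdenite.
The mislabeled specimen is B.

B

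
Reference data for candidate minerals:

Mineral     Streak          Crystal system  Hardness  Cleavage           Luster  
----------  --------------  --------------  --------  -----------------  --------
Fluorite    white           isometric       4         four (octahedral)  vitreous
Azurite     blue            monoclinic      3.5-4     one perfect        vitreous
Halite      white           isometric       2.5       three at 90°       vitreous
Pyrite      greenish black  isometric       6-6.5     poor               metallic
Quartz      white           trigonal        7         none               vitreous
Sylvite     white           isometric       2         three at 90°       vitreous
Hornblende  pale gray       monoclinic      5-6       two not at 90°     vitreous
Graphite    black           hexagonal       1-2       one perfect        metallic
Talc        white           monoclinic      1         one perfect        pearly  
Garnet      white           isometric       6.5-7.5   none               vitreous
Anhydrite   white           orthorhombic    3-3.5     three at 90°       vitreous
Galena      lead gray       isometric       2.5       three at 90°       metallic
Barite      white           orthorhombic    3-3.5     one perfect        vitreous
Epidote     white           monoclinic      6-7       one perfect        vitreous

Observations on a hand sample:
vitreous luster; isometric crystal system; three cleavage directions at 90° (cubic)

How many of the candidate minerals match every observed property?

Vitreous luster is inconsistent with Pyrite, Graphite, Talc, Galena.
Isometric crystal system — narrows the field to Fluorite, Halite, Sylvite, Garnet.
Three cleavage directions at 90° (cubic) eliminates Fluorite, Garnet.
Remaining candidates: Halite, Sylvite.
That is 2 minerals.

2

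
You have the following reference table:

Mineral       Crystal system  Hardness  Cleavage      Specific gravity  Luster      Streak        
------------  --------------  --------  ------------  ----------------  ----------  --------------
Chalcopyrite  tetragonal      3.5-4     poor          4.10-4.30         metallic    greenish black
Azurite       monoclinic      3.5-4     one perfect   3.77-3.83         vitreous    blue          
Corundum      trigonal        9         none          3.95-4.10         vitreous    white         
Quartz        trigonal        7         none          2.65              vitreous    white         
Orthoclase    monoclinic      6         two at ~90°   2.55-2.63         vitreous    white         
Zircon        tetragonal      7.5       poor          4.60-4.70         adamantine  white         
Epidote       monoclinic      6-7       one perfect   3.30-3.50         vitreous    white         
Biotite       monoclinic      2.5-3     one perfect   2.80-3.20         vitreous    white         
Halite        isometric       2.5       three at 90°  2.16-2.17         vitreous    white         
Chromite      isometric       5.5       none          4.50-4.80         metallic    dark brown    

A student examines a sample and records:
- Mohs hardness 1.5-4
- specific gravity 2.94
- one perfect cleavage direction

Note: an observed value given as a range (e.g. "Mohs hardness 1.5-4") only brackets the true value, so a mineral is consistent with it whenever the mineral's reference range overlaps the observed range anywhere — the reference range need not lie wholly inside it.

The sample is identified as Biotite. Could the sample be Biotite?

Mohs hardness 1.5-4 — fits Biotite (hardness 2.5-3).
Specific gravity 2.94 — fits Biotite (SG 2.80-3.20).
One perfect cleavage direction — fits Biotite (cleavage one perfect).
Every observed property is compatible with the reference values for Biotite.

Yes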